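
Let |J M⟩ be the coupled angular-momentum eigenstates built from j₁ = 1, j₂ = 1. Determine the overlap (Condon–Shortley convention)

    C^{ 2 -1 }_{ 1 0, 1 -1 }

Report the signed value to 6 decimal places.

j₁+j₂−J=0  J+j₁−j₂=2  J−j₁+j₂=2  j₁+j₂+J+1=5
(j₁±m₁, j₂±m₂, J±M) = (1,1,0,2,1,3)
P² = 2
sum k=0..0:
  [0] +1/2 = 1/2
S = 1/2
C² = P²·S² = 1/2 ; C = +0.707107

+0.707107  (= +√(1/2))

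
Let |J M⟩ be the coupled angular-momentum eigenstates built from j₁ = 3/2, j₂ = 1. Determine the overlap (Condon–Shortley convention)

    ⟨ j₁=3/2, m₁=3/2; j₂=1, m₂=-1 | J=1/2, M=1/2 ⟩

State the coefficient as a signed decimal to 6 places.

√[2·2!1!0!/4! · 3!0!0!2!1!0!] = √(2)
  +(−1)^0/∏(0,2,0,0,1,0)! = 1/2  (running 1/2)
⟨..|..⟩ = √(2)·(1/2) = +0.707107

+√(1/2) ≈ +0.707107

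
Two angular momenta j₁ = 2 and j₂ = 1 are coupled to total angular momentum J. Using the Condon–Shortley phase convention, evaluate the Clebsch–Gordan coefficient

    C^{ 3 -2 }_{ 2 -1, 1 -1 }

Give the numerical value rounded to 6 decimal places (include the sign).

√[7·0!4!2!/7! · 1!3!0!2!1!5!] = √(96)
  +(−1)^0/∏(0,0,3,0,1,2)! = 1/12  (running 1/12)
⟨..|..⟩ = √(96)·(1/12) = +0.816497

+√(2/3) ≈ +0.816497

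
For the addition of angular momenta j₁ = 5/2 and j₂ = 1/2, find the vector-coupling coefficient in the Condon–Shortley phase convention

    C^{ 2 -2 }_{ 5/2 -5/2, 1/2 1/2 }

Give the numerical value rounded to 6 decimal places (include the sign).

−√(5/6) ≈ -0.912871

√[5·1!4!0!/6! · 0!5!1!0!0!4!] = √(480)
  +(−1)^1/∏(1,0,4,0,0,0)! = -1/24  (running -1/24)
⟨..|..⟩ = √(480)·(-1/24) = -0.912871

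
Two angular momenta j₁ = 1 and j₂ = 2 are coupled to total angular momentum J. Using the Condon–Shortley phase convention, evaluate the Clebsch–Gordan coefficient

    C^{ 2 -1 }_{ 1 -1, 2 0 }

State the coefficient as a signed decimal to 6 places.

√[5·1!1!3!/6! · 0!2!2!2!1!3!] = √(2)
  +(−1)^1/∏(1,0,1,1,0,2)! = -1/2  (running -1/2)
⟨..|..⟩ = √(2)·(-1/2) = -0.707107

-0.707107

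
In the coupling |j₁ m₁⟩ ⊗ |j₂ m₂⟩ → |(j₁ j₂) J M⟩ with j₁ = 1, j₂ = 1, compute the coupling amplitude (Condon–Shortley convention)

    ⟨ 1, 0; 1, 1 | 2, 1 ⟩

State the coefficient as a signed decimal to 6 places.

+√(1/2) ≈ +0.707107

j₁+j₂−J=0  J+j₁−j₂=2  J−j₁+j₂=2  j₁+j₂+J+1=5
(j₁±m₁, j₂±m₂, J±M) = (1,1,2,0,3,1)
P² = 2
sum k=0..0:
  [0] +1/2 = 1/2
S = 1/2
C² = P²·S² = 1/2 ; C = +0.707107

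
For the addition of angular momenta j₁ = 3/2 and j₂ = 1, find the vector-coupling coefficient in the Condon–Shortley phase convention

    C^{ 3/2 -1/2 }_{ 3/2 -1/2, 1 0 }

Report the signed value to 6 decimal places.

-0.258199

√[4·1!2!1!/5! · 1!2!1!1!1!2!] = √(4/15)
  +(−1)^0/∏(0,1,2,1,0,0)! = 1/2  (running 1/2)
  +(−1)^1/∏(1,0,1,0,1,1)! = -1  (running -1/2)
⟨..|..⟩ = √(4/15)·(-1/2) = -0.258199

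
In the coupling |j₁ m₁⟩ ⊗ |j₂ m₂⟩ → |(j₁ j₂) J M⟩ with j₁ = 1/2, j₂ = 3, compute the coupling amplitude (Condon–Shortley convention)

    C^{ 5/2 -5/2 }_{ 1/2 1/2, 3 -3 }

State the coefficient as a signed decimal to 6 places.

j₁+j₂−J=1  J+j₁−j₂=0  J−j₁+j₂=5  j₁+j₂+J+1=7
(j₁±m₁, j₂±m₂, J±M) = (1,0,0,6,0,5)
P² = 86400/7
sum k=0..0:
  [0] +1/120 = 1/120
S = 1/120
C² = P²·S² = 6/7 ; C = +0.925820

+√(6/7) = +0.925820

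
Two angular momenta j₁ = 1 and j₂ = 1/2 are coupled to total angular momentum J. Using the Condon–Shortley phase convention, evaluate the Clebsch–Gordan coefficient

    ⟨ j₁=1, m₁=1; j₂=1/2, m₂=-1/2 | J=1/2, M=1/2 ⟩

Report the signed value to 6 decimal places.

triangle: 1!×1!×0!/3! = 1/6
(j±m)!: 2!×0!×0!×1!×1!×0! = 2
prefactor² = (2J+1)×Δ×N² = 2/3
  k=0: +1/(0!×1!×0!×0!×1!×0!) = 1
Σ = 1  ⇒  CG² = 2/3×1² = 2/3
CG = +√(2/3) = +0.816497

+0.816497  (= +√(2/3))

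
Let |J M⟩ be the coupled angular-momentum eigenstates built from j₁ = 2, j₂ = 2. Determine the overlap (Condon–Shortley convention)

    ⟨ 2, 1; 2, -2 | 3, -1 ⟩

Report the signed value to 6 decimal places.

triangle: 1!·3!·3!/8! = 36/40320
(j±m)!: 3!·1!·0!·4!·2!·4! = 6912
prefactor² = (2J+1)·Δ·N² = 216/5
  k=0: +1/(0!·1!·1!·0!·2!·3!) = 1/12
Σ = 1/12  ⇒  CG² = 216/5·1/12² = 3/10
CG = +√(3/10) = +0.547723

+0.547723  (= +√(3/10))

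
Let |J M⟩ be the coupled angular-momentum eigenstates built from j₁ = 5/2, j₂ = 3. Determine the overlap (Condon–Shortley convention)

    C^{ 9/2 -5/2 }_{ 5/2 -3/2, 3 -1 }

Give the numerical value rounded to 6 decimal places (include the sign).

-0.317821  (= −√(10/99))

j₁+j₂−J=1  J+j₁−j₂=4  J−j₁+j₂=5  j₁+j₂+J+1=11
(j₁±m₁, j₂±m₂, J±M) = (1,4,2,4,2,7)
P² = 92160/11
sum k=0..1:
  [0] +1/288 = 1/288
  [1] −1/144 = -1/144
S = -1/288
C² = P²·S² = 10/99 ; C = -0.317821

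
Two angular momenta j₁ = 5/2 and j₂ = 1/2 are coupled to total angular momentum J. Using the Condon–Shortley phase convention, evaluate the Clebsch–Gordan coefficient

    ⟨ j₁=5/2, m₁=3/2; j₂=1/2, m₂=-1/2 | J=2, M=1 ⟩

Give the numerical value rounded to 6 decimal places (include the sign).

triangle: 1!×4!×0!/6! = 24/720
(j±m)!: 4!×1!×0!×1!×3!×1! = 144
prefactor² = (2J+1)×Δ×N² = 24
  k=0: +1/(0!×1!×1!×0!×3!×0!) = 1/6
Σ = 1/6  ⇒  CG² = 24×1/6² = 2/3
CG = +√(2/3) = +0.816497

+√(2/3) = +0.816497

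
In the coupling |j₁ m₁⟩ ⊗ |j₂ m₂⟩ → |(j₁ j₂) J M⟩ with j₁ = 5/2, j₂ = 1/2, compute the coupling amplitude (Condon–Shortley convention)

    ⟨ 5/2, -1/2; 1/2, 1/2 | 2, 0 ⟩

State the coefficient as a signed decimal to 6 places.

−√(1/2) = -0.707107

triangle: 1!·4!·0!/6! = 24/720
(j±m)!: 2!·3!·1!·0!·2!·2! = 48
prefactor² = (2J+1)·Δ·N² = 8
  k=1: −1/(1!·0!·2!·0!·2!·0!) = -1/4
Σ = -1/4  ⇒  CG² = 8·(-1/4)² = 1/2
CG = −√(1/2) = -0.707107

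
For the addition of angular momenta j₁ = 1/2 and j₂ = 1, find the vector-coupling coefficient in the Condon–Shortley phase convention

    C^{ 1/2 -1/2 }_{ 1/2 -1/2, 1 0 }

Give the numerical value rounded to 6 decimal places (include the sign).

-0.577350

√[2·1!0!1!/3! · 0!1!1!1!0!1!] = √(1/3)
  +(−1)^1/∏(1,0,0,0,0,1)! = -1  (running -1)
⟨..|..⟩ = √(1/3)·(-1) = -0.577350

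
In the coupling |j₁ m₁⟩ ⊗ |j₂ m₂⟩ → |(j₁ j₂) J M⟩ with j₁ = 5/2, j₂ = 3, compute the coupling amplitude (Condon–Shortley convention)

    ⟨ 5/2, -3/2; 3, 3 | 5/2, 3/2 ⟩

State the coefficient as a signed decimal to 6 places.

triangle: 3!·2!·3!/9! = 72/362880
(j±m)!: 1!·4!·6!·0!·4!·1! = 414720
prefactor² = (2J+1)·Δ·N² = 3456/7
  k=3: −1/(3!·0!·1!·3!·1!·0!) = -1/36
Σ = -1/36  ⇒  CG² = 3456/7·(-1/36)² = 8/21
CG = −√(8/21) = -0.617213

-0.617213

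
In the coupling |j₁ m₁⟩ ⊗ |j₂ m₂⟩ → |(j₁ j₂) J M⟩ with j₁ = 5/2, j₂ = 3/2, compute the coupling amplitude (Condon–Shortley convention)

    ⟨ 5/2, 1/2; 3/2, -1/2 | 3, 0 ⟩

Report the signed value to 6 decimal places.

+√(1/5) = +0.447214

triangle: 1!·4!·2!/8! = 48/40320
(j±m)!: 3!·2!·1!·2!·3!·3! = 864
prefactor² = (2J+1)·Δ·N² = 36/5
  k=0: +1/(0!·1!·2!·1!·2!·1!) = 1/4
  k=1: −1/(1!·0!·1!·0!·3!·2!) = -1/12
Σ = 1/6  ⇒  CG² = 36/5·1/6² = 1/5
CG = +√(1/5) = +0.447214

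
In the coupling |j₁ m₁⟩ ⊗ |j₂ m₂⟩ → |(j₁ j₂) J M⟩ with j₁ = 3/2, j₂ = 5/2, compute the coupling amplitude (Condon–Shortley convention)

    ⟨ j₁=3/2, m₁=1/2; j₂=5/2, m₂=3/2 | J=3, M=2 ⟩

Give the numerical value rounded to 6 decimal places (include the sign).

√[7·1!2!4!/8! · 2!1!4!1!5!1!] = √(48)
  +(−1)^0/∏(0,1,1,4,1,0)! = 1/24  (running 1/24)
  +(−1)^1/∏(1,0,0,3,2,1)! = -1/12  (running -1/24)
⟨..|..⟩ = √(48)·(-1/24) = -0.288675

−√(1/12) = -0.288675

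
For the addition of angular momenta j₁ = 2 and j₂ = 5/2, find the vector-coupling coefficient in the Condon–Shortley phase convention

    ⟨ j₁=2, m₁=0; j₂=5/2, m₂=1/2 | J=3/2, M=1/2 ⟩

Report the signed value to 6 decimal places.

+0.239046

√[4·3!1!2!/7! · 2!2!3!2!2!1!] = √(32/35)
  +(−1)^1/∏(1,2,1,2,0,0)! = -1/4  (running -1/4)
  +(−1)^2/∏(2,1,0,1,1,1)! = 1/2  (running 1/4)
⟨..|..⟩ = √(32/35)·(1/4) = +0.239046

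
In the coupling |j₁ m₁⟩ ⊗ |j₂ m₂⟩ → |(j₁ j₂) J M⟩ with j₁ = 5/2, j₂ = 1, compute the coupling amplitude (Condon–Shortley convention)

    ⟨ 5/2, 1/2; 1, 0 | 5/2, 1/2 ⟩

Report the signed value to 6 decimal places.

+0.169031

j₁+j₂−J=1  J+j₁−j₂=4  J−j₁+j₂=1  j₁+j₂+J+1=7
(j₁±m₁, j₂±m₂, J±M) = (3,2,1,1,3,2)
P² = 144/35
sum k=0..1:
  [0] +1/4 = 1/4
  [1] −1/6 = -1/6
S = 1/12
C² = P²·S² = 1/35 ; C = +0.169031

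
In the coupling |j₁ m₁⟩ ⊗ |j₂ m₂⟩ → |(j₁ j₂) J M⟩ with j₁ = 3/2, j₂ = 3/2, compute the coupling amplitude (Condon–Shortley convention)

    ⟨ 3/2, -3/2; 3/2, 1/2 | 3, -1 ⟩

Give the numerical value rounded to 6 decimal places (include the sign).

triangle: 0!*3!*3!/7! = 36/5040
(j±m)!: 0!*3!*2!*1!*2!*4! = 576
prefactor² = (2J+1)*Δ*N² = 144/5
  k=0: +1/(0!*0!*3!*2!*0!*1!) = 1/12
Σ = 1/12  ⇒  CG² = 144/5*1/12² = 1/5
CG = +√(1/5) = +0.447214

+√(1/5) = +0.447214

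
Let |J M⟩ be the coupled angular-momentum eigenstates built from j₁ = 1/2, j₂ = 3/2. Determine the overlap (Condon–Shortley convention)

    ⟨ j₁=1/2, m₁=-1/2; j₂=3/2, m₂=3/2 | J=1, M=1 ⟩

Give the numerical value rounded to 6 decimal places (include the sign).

−√(3/4) = -0.866025

√[3·1!0!2!/4! · 0!1!3!0!2!0!] = √(3)
  +(−1)^1/∏(1,0,0,2,0,0)! = -1/2  (running -1/2)
⟨..|..⟩ = √(3)·(-1/2) = -0.866025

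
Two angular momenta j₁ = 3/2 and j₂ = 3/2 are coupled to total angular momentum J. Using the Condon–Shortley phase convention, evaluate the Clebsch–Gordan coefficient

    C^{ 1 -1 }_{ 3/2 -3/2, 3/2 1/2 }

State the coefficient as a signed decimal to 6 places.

j₁+j₂−J=2  J+j₁−j₂=1  J−j₁+j₂=1  j₁+j₂+J+1=5
(j₁±m₁, j₂±m₂, J±M) = (0,3,2,1,0,2)
P² = 6/5
sum k=2..2:
  [2] +1/2 = 1/2
S = 1/2
C² = P²·S² = 3/10 ; C = +0.547723

+0.547723  (= +√(3/10))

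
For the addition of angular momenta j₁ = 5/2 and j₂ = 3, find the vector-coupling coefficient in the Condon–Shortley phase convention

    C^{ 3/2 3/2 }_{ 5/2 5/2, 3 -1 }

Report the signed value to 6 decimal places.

+0.267261  (= +√(1/14))

j₁+j₂−J=4  J+j₁−j₂=1  J−j₁+j₂=2  j₁+j₂+J+1=8
(j₁±m₁, j₂±m₂, J±M) = (5,0,2,4,3,0)
P² = 1152/7
sum k=0..0:
  [0] +1/48 = 1/48
S = 1/48
C² = P²·S² = 1/14 ; C = +0.267261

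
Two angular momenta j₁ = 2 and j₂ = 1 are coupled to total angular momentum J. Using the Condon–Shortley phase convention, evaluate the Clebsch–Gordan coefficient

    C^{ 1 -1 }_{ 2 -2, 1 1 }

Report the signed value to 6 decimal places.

+√(3/5) ≈ +0.774597

j₁+j₂−J=2  J+j₁−j₂=2  J−j₁+j₂=0  j₁+j₂+J+1=5
(j₁±m₁, j₂±m₂, J±M) = (0,4,2,0,0,2)
P² = 48/5
sum k=2..2:
  [2] +1/4 = 1/4
S = 1/4
C² = P²·S² = 3/5 ; C = +0.774597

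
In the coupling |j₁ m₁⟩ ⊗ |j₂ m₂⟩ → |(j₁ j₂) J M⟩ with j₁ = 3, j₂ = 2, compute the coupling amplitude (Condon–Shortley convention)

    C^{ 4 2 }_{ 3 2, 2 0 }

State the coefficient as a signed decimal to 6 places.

+√(12/35) ≈ +0.585540

triangle: 1!*5!*3!/10! = 720/3628800
(j±m)!: 5!*1!*2!*2!*6!*2! = 691200
prefactor² = (2J+1)*Δ*N² = 8640/7
  k=0: +1/(0!*1!*1!*2!*4!*1!) = 1/48
  k=1: −1/(1!*0!*0!*1!*5!*2!) = -1/240
Σ = 1/60  ⇒  CG² = 8640/7*1/60² = 12/35
CG = +√(12/35) = +0.585540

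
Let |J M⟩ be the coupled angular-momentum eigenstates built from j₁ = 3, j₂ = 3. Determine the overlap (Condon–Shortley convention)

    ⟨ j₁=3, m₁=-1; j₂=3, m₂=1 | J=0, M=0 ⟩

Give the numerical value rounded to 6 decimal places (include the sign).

√[1·6!0!0!/7! · 2!4!4!2!0!0!] = √(2304/7)
  +(−1)^4/∏(4,2,0,0,0,0)! = 1/48  (running 1/48)
⟨..|..⟩ = √(2304/7)·(1/48) = +0.377964

+0.377964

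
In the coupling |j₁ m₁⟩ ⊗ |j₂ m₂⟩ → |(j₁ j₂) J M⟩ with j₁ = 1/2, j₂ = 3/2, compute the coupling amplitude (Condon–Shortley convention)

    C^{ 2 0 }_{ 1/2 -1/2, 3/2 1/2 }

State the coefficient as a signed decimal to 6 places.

√[5·0!1!3!/5! · 0!1!2!1!2!2!] = √(2)
  +(−1)^0/∏(0,0,1,2,0,1)! = 1/2  (running 1/2)
⟨..|..⟩ = √(2)·(1/2) = +0.707107

+√(1/2) = +0.707107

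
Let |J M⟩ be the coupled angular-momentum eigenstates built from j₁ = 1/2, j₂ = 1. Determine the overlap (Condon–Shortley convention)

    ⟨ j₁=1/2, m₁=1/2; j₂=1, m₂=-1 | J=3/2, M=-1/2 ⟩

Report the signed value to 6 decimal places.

j₁+j₂−J=0  J+j₁−j₂=1  J−j₁+j₂=2  j₁+j₂+J+1=4
(j₁±m₁, j₂±m₂, J±M) = (1,0,0,2,1,2)
P² = 4/3
sum k=0..0:
  [0] +1/2 = 1/2
S = 1/2
C² = P²·S² = 1/3 ; C = +0.577350

+√(1/3) = +0.577350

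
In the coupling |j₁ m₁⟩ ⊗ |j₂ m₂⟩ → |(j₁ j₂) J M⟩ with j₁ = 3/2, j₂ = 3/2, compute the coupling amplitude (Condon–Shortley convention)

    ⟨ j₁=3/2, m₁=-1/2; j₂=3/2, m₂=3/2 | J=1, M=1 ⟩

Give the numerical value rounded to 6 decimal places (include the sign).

√[3·2!1!1!/5! · 1!2!3!0!2!0!] = √(6/5)
  +(−1)^2/∏(2,0,0,1,1,0)! = 1/2  (running 1/2)
⟨..|..⟩ = √(6/5)·(1/2) = +0.547723

+0.547723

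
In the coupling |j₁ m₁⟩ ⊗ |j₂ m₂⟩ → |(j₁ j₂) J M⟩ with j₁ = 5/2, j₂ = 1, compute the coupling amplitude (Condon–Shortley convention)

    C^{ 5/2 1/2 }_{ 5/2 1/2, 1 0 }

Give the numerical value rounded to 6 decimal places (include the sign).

j₁+j₂−J=1  J+j₁−j₂=4  J−j₁+j₂=1  j₁+j₂+J+1=7
(j₁±m₁, j₂±m₂, J±M) = (3,2,1,1,3,2)
P² = 144/35
sum k=0..1:
  [0] +1/4 = 1/4
  [1] −1/6 = -1/6
S = 1/12
C² = P²·S² = 1/35 ; C = +0.169031

+√(1/35) ≈ +0.169031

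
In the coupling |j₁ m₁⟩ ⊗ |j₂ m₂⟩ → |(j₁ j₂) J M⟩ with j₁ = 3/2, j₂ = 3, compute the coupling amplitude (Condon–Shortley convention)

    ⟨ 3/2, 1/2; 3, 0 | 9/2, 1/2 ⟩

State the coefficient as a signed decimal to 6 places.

+√(10/21) = +0.690066

triangle: 0!×3!×6!/10! = 4320/3628800
(j±m)!: 2!×1!×3!×3!×5!×4! = 207360
prefactor² = (2J+1)×Δ×N² = 17280/7
  k=0: +1/(0!×0!×1!×3!×2!×3!) = 1/72
Σ = 1/72  ⇒  CG² = 17280/7×1/72² = 10/21
CG = +√(10/21) = +0.690066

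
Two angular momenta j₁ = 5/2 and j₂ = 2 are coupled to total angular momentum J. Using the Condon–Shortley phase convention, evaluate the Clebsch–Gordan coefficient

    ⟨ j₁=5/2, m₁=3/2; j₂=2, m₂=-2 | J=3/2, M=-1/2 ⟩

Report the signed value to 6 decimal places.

triangle: 3!*2!*1!/7! = 12/5040
(j±m)!: 4!*1!*0!*4!*1!*2! = 1152
prefactor² = (2J+1)*Δ*N² = 384/35
  k=0: +1/(0!*3!*1!*0!*1!*1!) = 1/6
Σ = 1/6  ⇒  CG² = 384/35*1/6² = 32/105
CG = +√(32/105) = +0.552052

+√(32/105) ≈ +0.552052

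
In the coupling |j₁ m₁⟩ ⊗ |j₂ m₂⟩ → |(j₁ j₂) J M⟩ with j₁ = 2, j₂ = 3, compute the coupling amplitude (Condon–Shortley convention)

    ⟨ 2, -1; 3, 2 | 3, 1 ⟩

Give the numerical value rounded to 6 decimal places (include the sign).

+0.500000

triangle: 2!*2!*4!/9! = 96/362880
(j±m)!: 1!*3!*5!*1!*4!*2! = 34560
prefactor² = (2J+1)*Δ*N² = 64
  k=1: −1/(1!*1!*2!*4!*0!*0!) = -1/48
  k=2: +1/(2!*0!*1!*3!*1!*1!) = 1/12
Σ = 1/16  ⇒  CG² = 64*1/16² = 1/4
CG = +√(1/4) = +0.500000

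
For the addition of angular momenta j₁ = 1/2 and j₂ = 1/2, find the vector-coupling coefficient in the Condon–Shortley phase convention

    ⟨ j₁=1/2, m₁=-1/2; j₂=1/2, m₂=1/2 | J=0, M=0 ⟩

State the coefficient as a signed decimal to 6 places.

−√(1/2) = -0.707107

√[1·1!0!0!/2! · 0!1!1!0!0!0!] = √(1/2)
  +(−1)^1/∏(1,0,0,0,0,0)! = -1  (running -1)
⟨..|..⟩ = √(1/2)·(-1) = -0.707107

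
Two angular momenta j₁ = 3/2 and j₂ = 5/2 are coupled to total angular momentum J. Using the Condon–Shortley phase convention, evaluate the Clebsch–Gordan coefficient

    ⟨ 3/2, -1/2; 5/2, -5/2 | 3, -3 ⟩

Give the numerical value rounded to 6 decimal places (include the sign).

j₁+j₂−J=1  J+j₁−j₂=2  J−j₁+j₂=4  j₁+j₂+J+1=8
(j₁±m₁, j₂±m₂, J±M) = (1,2,0,5,0,6)
P² = 1440
sum k=0..0:
  [0] +1/48 = 1/48
S = 1/48
C² = P²·S² = 5/8 ; C = +0.790569

+√(5/8) = +0.790569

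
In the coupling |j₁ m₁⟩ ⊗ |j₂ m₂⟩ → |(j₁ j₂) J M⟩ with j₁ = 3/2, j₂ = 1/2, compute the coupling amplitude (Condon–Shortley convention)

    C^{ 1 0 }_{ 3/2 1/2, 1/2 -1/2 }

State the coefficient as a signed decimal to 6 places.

+√(1/2) ≈ +0.707107

j₁+j₂−J=1  J+j₁−j₂=2  J−j₁+j₂=0  j₁+j₂+J+1=4
(j₁±m₁, j₂±m₂, J±M) = (2,1,0,1,1,1)
P² = 1/2
sum k=0..0:
  [0] +1/1 = 1
S = 1
C² = P²·S² = 1/2 ; C = +0.707107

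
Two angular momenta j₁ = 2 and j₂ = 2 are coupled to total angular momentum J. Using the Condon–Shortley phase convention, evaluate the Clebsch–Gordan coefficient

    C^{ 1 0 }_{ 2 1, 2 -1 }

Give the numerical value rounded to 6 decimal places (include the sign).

-0.316228

√[3·3!1!1!/6! · 3!1!1!3!1!1!] = √(9/10)
  +(−1)^0/∏(0,3,1,1,0,0)! = 1/6  (running 1/6)
  +(−1)^1/∏(1,2,0,0,1,1)! = -1/2  (running -1/3)
⟨..|..⟩ = √(9/10)·(-1/3) = -0.316228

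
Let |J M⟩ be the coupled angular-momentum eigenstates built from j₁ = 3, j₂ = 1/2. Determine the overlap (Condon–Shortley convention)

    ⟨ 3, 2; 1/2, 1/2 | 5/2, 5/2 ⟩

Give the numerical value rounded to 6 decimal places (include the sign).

−√(1/7) ≈ -0.377964

j₁+j₂−J=1  J+j₁−j₂=5  J−j₁+j₂=0  j₁+j₂+J+1=7
(j₁±m₁, j₂±m₂, J±M) = (5,1,1,0,5,0)
P² = 14400/7
sum k=1..1:
  [1] −1/120 = -1/120
S = -1/120
C² = P²·S² = 1/7 ; C = -0.377964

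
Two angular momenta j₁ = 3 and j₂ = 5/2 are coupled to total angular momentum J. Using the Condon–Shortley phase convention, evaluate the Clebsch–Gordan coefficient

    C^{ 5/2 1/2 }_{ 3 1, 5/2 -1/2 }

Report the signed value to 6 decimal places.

−√(8/35) ≈ -0.478091

j₁+j₂−J=3  J+j₁−j₂=3  J−j₁+j₂=2  j₁+j₂+J+1=9
(j₁±m₁, j₂±m₂, J±M) = (4,2,2,3,3,2)
P² = 288/35
sum k=0..2:
  [0] +1/24 = 1/24
  [1] −1/4 = -1/4
  [2] +1/24 = 1/24
S = -1/6
C² = P²·S² = 8/35 ; C = -0.478091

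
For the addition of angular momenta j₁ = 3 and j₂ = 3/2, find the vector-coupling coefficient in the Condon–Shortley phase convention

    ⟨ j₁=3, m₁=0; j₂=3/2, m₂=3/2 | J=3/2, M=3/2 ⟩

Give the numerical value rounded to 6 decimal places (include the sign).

j₁+j₂−J=3  J+j₁−j₂=3  J−j₁+j₂=0  j₁+j₂+J+1=7
(j₁±m₁, j₂±m₂, J±M) = (3,3,3,0,3,0)
P² = 1296/35
sum k=3..3:
  [3] −1/36 = -1/36
S = -1/36
C² = P²·S² = 1/35 ; C = -0.169031

−√(1/35) = -0.169031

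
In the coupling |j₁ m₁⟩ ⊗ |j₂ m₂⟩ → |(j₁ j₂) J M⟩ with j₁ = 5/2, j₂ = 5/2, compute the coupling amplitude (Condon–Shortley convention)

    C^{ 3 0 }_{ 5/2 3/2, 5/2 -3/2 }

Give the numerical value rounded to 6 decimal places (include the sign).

+√(49/180) ≈ +0.521749

triangle: 2!·3!·3!/9! = 72/362880
(j±m)!: 4!·1!·1!·4!·3!·3! = 20736
prefactor² = (2J+1)·Δ·N² = 144/5
  k=0: +1/(0!·2!·1!·1!·2!·2!) = 1/8
  k=1: −1/(1!·1!·0!·0!·3!·3!) = -1/36
Σ = 7/72  ⇒  CG² = 144/5·7/72² = 49/180
CG = +√(49/180) = +0.521749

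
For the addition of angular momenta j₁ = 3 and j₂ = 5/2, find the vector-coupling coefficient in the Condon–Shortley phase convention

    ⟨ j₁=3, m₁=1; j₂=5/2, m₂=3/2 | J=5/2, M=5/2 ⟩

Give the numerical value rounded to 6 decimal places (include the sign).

triangle: 3!*3!*2!/9! = 72/362880
(j±m)!: 4!*2!*4!*1!*5!*0! = 138240
prefactor² = (2J+1)*Δ*N² = 1152/7
  k=2: +1/(2!*1!*0!*2!*3!*0!) = 1/24
Σ = 1/24  ⇒  CG² = 1152/7*1/24² = 2/7
CG = +√(2/7) = +0.534522

+0.534522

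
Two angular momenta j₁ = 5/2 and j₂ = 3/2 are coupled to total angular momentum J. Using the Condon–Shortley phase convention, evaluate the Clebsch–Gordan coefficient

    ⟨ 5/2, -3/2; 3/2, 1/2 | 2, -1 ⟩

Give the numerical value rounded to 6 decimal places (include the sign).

+0.154303  (= +√(1/42))

√[5·2!3!1!/7! · 1!4!2!1!1!3!] = √(24/7)
  +(−1)^1/∏(1,1,3,1,0,0)! = -1/6  (running -1/6)
  +(−1)^2/∏(2,0,2,0,1,1)! = 1/4  (running 1/12)
⟨..|..⟩ = √(24/7)·(1/12) = +0.154303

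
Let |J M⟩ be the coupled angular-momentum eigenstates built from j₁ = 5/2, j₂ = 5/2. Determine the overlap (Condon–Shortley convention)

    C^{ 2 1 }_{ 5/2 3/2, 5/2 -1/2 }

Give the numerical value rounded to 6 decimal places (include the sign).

−√(1/7) ≈ -0.377964

triangle: 3!×2!×2!/8! = 24/40320
(j±m)!: 4!×1!×2!×3!×3!×1! = 1728
prefactor² = (2J+1)×Δ×N² = 36/7
  k=0: +1/(0!×3!×1!×2!×1!×0!) = 1/12
  k=1: −1/(1!×2!×0!×1!×2!×1!) = -1/4
Σ = -1/6  ⇒  CG² = 36/7×(-1/6)² = 1/7
CG = −√(1/7) = -0.377964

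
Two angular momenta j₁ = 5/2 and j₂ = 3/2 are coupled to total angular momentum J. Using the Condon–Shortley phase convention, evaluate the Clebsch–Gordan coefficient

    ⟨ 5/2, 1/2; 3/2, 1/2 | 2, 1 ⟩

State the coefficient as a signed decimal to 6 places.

j₁+j₂−J=2  J+j₁−j₂=3  J−j₁+j₂=1  j₁+j₂+J+1=7
(j₁±m₁, j₂±m₂, J±M) = (3,2,2,1,3,1)
P² = 12/7
sum k=1..2:
  [1] −1/2 = -1/2
  [2] +1/12 = 1/12
S = -5/12
C² = P²·S² = 25/84 ; C = -0.545545

-0.545545  (= −√(25/84))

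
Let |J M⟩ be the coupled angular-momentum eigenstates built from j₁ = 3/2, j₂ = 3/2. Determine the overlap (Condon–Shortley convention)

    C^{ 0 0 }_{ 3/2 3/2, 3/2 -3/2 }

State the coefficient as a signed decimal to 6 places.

j₁+j₂−J=3  J+j₁−j₂=0  J−j₁+j₂=0  j₁+j₂+J+1=4
(j₁±m₁, j₂±m₂, J±M) = (3,0,0,3,0,0)
P² = 9
sum k=0..0:
  [0] +1/6 = 1/6
S = 1/6
C² = P²·S² = 1/4 ; C = +0.500000

+√(1/4) ≈ +0.500000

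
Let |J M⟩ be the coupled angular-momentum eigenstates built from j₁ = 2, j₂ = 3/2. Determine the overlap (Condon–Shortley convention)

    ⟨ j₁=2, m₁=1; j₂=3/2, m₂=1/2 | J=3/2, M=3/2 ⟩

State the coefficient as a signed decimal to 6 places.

triangle: 2!×2!×1!/6! = 4/720
(j±m)!: 3!×1!×2!×1!×3!×0! = 72
prefactor² = (2J+1)×Δ×N² = 8/5
  k=1: −1/(1!×1!×0!×1!×2!×0!) = -1/2
Σ = -1/2  ⇒  CG² = 8/5×(-1/2)² = 2/5
CG = −√(2/5) = -0.632456

-0.632456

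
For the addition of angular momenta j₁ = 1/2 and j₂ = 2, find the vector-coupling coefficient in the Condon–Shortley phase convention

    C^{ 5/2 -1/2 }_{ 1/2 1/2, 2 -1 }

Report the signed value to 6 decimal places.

j₁+j₂−J=0  J+j₁−j₂=1  J−j₁+j₂=4  j₁+j₂+J+1=6
(j₁±m₁, j₂±m₂, J±M) = (1,0,1,3,2,3)
P² = 72/5
sum k=0..0:
  [0] +1/6 = 1/6
S = 1/6
C² = P²·S² = 2/5 ; C = +0.632456

+0.632456  (= +√(2/5))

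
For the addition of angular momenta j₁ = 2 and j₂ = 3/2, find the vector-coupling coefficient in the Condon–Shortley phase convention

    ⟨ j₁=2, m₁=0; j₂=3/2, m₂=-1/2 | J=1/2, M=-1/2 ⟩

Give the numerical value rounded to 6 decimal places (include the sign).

j₁+j₂−J=3  J+j₁−j₂=1  J−j₁+j₂=0  j₁+j₂+J+1=5
(j₁±m₁, j₂±m₂, J±M) = (2,2,1,2,0,1)
P² = 4/5
sum k=1..1:
  [1] −1/2 = -1/2
S = -1/2
C² = P²·S² = 1/5 ; C = -0.447214

−√(1/5) ≈ -0.447214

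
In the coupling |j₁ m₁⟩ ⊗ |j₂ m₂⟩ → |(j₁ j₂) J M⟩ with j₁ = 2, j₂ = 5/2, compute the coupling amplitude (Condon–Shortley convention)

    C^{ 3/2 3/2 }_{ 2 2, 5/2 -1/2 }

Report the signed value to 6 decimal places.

+√(4/35) ≈ +0.338062

triangle: 3!×1!×2!/7! = 12/5040
(j±m)!: 4!×0!×2!×3!×3!×0! = 1728
prefactor² = (2J+1)×Δ×N² = 576/35
  k=0: +1/(0!×3!×0!×2!×1!×0!) = 1/12
Σ = 1/12  ⇒  CG² = 576/35×1/12² = 4/35
CG = +√(4/35) = +0.338062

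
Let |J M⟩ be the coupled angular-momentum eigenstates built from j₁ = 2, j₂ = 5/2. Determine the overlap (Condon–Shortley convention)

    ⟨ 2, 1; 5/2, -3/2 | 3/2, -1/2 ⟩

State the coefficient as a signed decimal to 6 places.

j₁+j₂−J=3  J+j₁−j₂=1  J−j₁+j₂=2  j₁+j₂+J+1=7
(j₁±m₁, j₂±m₂, J±M) = (3,1,1,4,1,2)
P² = 96/35
sum k=0..1:
  [0] +1/6 = 1/6
  [1] −1/4 = -1/4
S = -1/12
C² = P²·S² = 2/105 ; C = -0.138013

−√(2/105) = -0.138013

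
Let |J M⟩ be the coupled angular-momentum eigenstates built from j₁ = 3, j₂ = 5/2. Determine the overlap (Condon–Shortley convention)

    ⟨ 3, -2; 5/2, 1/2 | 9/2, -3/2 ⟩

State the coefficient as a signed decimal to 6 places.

triangle: 1!×5!×4!/11! = 2880/39916800
(j±m)!: 1!×5!×3!×2!×3!×6! = 6220800
prefactor² = (2J+1)×Δ×N² = 345600/77
  k=0: +1/(0!×1!×5!×3!×0!×1!) = 1/720
  k=1: −1/(1!×0!×4!×2!×1!×2!) = -1/96
Σ = -13/1440  ⇒  CG² = 345600/77×(-13/1440)² = 169/462
CG = −√(169/462) = -0.604815

−√(169/462) ≈ -0.604815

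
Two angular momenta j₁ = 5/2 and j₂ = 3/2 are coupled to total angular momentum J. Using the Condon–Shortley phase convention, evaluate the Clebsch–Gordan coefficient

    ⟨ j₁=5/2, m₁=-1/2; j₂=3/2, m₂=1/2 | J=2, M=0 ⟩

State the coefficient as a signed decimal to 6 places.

√[5·2!3!1!/7! · 2!3!2!1!2!2!] = √(8/7)
  +(−1)^1/∏(1,1,2,1,1,0)! = -1/2  (running -1/2)
  +(−1)^2/∏(2,0,1,0,2,1)! = 1/4  (running -1/4)
⟨..|..⟩ = √(8/7)·(-1/4) = -0.267261

−√(1/14) = -0.267261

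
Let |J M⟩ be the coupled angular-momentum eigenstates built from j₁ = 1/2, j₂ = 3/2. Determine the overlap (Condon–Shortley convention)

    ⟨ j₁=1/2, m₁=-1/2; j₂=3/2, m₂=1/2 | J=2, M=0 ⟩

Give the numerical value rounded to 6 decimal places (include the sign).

j₁+j₂−J=0  J+j₁−j₂=1  J−j₁+j₂=3  j₁+j₂+J+1=5
(j₁±m₁, j₂±m₂, J±M) = (0,1,2,1,2,2)
P² = 2
sum k=0..0:
  [0] +1/2 = 1/2
S = 1/2
C² = P²·S² = 1/2 ; C = +0.707107

+√(1/2) ≈ +0.707107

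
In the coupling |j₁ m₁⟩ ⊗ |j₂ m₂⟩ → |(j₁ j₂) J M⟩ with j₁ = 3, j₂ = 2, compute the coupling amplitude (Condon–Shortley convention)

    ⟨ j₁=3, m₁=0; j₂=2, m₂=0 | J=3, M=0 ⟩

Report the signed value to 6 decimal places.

-0.516398  (= −√(4/15))

j₁+j₂−J=2  J+j₁−j₂=4  J−j₁+j₂=2  j₁+j₂+J+1=9
(j₁±m₁, j₂±m₂, J±M) = (3,3,2,2,3,3)
P² = 48/5
sum k=0..2:
  [0] +1/24 = 1/24
  [1] −1/4 = -1/4
  [2] +1/24 = 1/24
S = -1/6
C² = P²·S² = 4/15 ; C = -0.516398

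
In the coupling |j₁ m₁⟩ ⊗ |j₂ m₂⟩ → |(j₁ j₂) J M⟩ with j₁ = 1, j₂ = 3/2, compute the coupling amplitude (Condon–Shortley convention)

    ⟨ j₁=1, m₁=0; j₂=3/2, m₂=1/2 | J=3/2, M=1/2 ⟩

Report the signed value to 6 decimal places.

√[4·1!1!2!/5! · 1!1!2!1!2!1!] = √(4/15)
  +(−1)^0/∏(0,1,1,2,0,0)! = 1/2  (running 1/2)
  +(−1)^1/∏(1,0,0,1,1,1)! = -1  (running -1/2)
⟨..|..⟩ = √(4/15)·(-1/2) = -0.258199

−√(1/15) ≈ -0.258199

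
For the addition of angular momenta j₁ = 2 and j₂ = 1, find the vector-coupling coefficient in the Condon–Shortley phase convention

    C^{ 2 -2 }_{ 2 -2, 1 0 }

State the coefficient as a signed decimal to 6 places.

-0.816497

√[5·1!3!1!/6! · 0!4!1!1!0!4!] = √(24)
  +(−1)^1/∏(1,0,3,0,0,1)! = -1/6  (running -1/6)
⟨..|..⟩ = √(24)·(-1/6) = -0.816497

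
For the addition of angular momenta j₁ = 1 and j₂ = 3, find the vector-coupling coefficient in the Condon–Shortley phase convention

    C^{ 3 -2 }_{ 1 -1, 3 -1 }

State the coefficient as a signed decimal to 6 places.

−√(5/12) = -0.645497

triangle: 1!*1!*5!/8! = 120/40320
(j±m)!: 0!*2!*2!*4!*1!*5! = 11520
prefactor² = (2J+1)*Δ*N² = 240
  k=1: −1/(1!*0!*1!*1!*0!*4!) = -1/24
Σ = -1/24  ⇒  CG² = 240*(-1/24)² = 5/12
CG = −√(5/12) = -0.645497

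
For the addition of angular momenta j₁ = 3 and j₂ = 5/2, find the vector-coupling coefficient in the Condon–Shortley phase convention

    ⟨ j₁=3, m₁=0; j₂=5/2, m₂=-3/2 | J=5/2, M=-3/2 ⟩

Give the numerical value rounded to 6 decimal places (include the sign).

√[6·3!3!2!/9! · 3!3!1!4!1!4!] = √(864/35)
  +(−1)^0/∏(0,3,3,1,0,1)! = 1/36  (running 1/36)
  +(−1)^1/∏(1,2,2,0,1,2)! = -1/8  (running -7/72)
⟨..|..⟩ = √(864/35)·(-7/72) = -0.483046

−√(7/30) = -0.483046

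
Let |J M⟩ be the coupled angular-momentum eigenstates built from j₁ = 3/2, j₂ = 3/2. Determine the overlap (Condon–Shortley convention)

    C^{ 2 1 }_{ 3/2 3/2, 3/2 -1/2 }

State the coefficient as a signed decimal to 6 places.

√[5·1!2!2!/6! · 3!0!1!2!3!1!] = √(2)
  +(−1)^0/∏(0,1,0,1,2,1)! = 1/2  (running 1/2)
⟨..|..⟩ = √(2)·(1/2) = +0.707107

+√(1/2) = +0.707107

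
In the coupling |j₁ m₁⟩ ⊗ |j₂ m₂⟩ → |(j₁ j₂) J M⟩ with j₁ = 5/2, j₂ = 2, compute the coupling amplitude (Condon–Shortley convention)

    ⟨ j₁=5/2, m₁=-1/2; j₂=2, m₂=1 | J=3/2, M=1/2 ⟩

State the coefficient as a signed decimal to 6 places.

+0.487950

√[4·3!2!1!/7! · 2!3!3!1!2!1!] = √(48/35)
  +(−1)^2/∏(2,1,1,1,1,0)! = 1/2  (running 1/2)
  +(−1)^3/∏(3,0,0,0,2,1)! = -1/12  (running 5/12)
⟨..|..⟩ = √(48/35)·(5/12) = +0.487950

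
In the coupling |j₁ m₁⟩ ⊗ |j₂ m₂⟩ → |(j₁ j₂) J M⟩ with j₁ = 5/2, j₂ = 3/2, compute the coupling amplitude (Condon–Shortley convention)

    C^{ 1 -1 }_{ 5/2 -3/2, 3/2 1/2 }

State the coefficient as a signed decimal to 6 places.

+√(3/10) = +0.547723

j₁+j₂−J=3  J+j₁−j₂=2  J−j₁+j₂=0  j₁+j₂+J+1=6
(j₁±m₁, j₂±m₂, J±M) = (1,4,2,1,0,2)
P² = 24/5
sum k=2..2:
  [2] +1/4 = 1/4
S = 1/4
C² = P²·S² = 3/10 ; C = +0.547723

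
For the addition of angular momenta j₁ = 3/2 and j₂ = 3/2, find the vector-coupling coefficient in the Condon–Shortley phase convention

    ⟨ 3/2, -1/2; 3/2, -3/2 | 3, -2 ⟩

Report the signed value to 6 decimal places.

+0.707107  (= +√(1/2))

j₁+j₂−J=0  J+j₁−j₂=3  J−j₁+j₂=3  j₁+j₂+J+1=7
(j₁±m₁, j₂±m₂, J±M) = (1,2,0,3,1,5)
P² = 72
sum k=0..0:
  [0] +1/12 = 1/12
S = 1/12
C² = P²·S² = 1/2 ; C = +0.707107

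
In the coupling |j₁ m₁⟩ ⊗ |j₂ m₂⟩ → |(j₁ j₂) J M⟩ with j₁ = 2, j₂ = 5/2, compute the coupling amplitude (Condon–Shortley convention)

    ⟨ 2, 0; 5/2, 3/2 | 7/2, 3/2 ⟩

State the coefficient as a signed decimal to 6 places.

√[8·1!3!4!/9! · 2!2!4!1!5!2!] = √(512/7)
  +(−1)^0/∏(0,1,2,4,1,0)! = 1/48  (running 1/48)
  +(−1)^1/∏(1,0,1,3,2,1)! = -1/12  (running -1/16)
⟨..|..⟩ = √(512/7)·(-1/16) = -0.534522

-0.534522  (= −√(2/7))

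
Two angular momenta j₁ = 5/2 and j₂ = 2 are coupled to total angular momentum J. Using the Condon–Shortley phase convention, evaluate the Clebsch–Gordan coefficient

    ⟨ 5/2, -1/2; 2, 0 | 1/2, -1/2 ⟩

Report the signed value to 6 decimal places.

+√(1/5) ≈ +0.447214

triangle: 4!·1!·0!/6! = 24/720
(j±m)!: 2!·3!·2!·2!·0!·1! = 48
prefactor² = (2J+1)·Δ·N² = 16/5
  k=2: +1/(2!·2!·1!·0!·0!·0!) = 1/4
Σ = 1/4  ⇒  CG² = 16/5·1/4² = 1/5
CG = +√(1/5) = +0.447214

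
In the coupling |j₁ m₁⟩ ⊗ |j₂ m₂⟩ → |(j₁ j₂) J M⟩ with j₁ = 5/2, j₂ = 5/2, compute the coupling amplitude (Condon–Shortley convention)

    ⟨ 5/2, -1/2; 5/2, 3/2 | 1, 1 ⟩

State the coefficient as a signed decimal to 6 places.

j₁+j₂−J=4  J+j₁−j₂=1  J−j₁+j₂=1  j₁+j₂+J+1=7
(j₁±m₁, j₂±m₂, J±M) = (2,3,4,1,2,0)
P² = 288/35
sum k=3..3:
  [3] −1/6 = -1/6
S = -1/6
C² = P²·S² = 8/35 ; C = -0.478091

-0.478091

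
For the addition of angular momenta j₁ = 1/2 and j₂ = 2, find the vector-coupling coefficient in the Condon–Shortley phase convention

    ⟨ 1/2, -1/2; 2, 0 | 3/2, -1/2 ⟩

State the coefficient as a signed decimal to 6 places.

√[4·1!0!3!/5! · 0!1!2!2!1!2!] = √(8/5)
  +(−1)^1/∏(1,0,0,1,0,2)! = -1/2  (running -1/2)
⟨..|..⟩ = √(8/5)·(-1/2) = -0.632456

−√(2/5) ≈ -0.632456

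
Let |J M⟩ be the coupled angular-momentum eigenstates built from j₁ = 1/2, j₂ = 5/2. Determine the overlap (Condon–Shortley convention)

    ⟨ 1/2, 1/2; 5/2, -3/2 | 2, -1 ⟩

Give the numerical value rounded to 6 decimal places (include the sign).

+√(2/3) = +0.816497

j₁+j₂−J=1  J+j₁−j₂=0  J−j₁+j₂=4  j₁+j₂+J+1=6
(j₁±m₁, j₂±m₂, J±M) = (1,0,1,4,1,3)
P² = 24
sum k=0..0:
  [0] +1/6 = 1/6
S = 1/6
C² = P²·S² = 2/3 ; C = +0.816497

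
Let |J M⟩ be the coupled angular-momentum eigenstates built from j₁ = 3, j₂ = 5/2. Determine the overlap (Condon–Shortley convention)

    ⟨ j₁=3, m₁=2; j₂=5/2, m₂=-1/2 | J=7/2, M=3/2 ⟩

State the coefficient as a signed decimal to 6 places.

√[8·2!4!3!/10! · 5!1!2!3!5!2!] = √(1536/7)
  +(−1)^0/∏(0,2,1,2,3,1)! = 1/24  (running 1/24)
  +(−1)^1/∏(1,1,0,1,4,2)! = -1/48  (running 1/48)
⟨..|..⟩ = √(1536/7)·(1/48) = +0.308607

+√(2/21) ≈ +0.308607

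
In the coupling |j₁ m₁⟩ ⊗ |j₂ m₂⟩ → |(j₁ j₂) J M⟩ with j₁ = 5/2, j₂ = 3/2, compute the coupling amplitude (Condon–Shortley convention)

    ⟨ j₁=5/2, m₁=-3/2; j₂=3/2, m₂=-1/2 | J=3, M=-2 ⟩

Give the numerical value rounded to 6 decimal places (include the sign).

j₁+j₂−J=1  J+j₁−j₂=4  J−j₁+j₂=2  j₁+j₂+J+1=8
(j₁±m₁, j₂±m₂, J±M) = (1,4,1,2,1,5)
P² = 48
sum k=0..1:
  [0] +1/24 = 1/24
  [1] −1/12 = -1/12
S = -1/24
C² = P²·S² = 1/12 ; C = -0.288675

-0.288675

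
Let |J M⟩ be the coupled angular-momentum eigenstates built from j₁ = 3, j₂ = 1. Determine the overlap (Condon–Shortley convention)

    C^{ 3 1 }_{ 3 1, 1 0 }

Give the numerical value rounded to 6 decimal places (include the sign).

+√(1/12) ≈ +0.288675

j₁+j₂−J=1  J+j₁−j₂=5  J−j₁+j₂=1  j₁+j₂+J+1=8
(j₁±m₁, j₂±m₂, J±M) = (4,2,1,1,4,2)
P² = 48
sum k=0..1:
  [0] +1/12 = 1/12
  [1] −1/24 = -1/24
S = 1/24
C² = P²·S² = 1/12 ; C = +0.288675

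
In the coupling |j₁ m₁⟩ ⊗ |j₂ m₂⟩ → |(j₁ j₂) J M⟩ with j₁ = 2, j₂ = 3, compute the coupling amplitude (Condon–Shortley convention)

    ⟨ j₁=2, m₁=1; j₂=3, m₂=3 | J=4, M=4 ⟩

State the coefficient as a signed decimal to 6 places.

-0.774597

√[9·1!3!5!/10! · 3!1!6!0!8!0!] = √(311040)
  +(−1)^1/∏(1,0,0,5,3,0)! = -1/720  (running -1/720)
⟨..|..⟩ = √(311040)·(-1/720) = -0.774597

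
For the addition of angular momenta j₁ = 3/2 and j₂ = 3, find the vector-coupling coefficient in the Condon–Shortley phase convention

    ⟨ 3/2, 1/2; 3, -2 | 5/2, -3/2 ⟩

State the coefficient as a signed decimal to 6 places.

j₁+j₂−J=2  J+j₁−j₂=1  J−j₁+j₂=4  j₁+j₂+J+1=8
(j₁±m₁, j₂±m₂, J±M) = (2,1,1,5,1,4)
P² = 288/7
sum k=0..1:
  [0] +1/12 = 1/12
  [1] −1/24 = -1/24
S = 1/24
C² = P²·S² = 1/14 ; C = +0.267261

+0.267261  (= +√(1/14))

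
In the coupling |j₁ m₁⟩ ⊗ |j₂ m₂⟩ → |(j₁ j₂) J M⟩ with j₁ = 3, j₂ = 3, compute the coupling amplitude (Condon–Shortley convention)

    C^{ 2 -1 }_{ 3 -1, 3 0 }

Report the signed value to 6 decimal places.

+√(1/42) ≈ +0.154303

√[5·4!2!2!/9! · 2!4!3!3!1!3!] = √(96/7)
  +(−1)^2/∏(2,2,2,1,0,1)! = 1/8  (running 1/8)
  +(−1)^3/∏(3,1,1,0,1,2)! = -1/12  (running 1/24)
⟨..|..⟩ = √(96/7)·(1/24) = +0.154303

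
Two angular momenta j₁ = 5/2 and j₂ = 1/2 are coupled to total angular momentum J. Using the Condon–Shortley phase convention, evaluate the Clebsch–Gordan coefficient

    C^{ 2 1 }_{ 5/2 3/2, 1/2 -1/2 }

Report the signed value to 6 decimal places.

j₁+j₂−J=1  J+j₁−j₂=4  J−j₁+j₂=0  j₁+j₂+J+1=6
(j₁±m₁, j₂±m₂, J±M) = (4,1,0,1,3,1)
P² = 24
sum k=0..0:
  [0] +1/6 = 1/6
S = 1/6
C² = P²·S² = 2/3 ; C = +0.816497

+0.816497  (= +√(2/3))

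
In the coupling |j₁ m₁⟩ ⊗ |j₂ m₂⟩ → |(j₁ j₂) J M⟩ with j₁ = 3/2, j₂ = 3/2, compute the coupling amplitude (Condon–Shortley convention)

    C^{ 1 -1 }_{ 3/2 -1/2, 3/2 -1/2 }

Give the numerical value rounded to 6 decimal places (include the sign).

√[3·2!1!1!/5! · 1!2!1!2!0!2!] = √(2/5)
  +(−1)^1/∏(1,1,1,0,0,1)! = -1  (running -1)
⟨..|..⟩ = √(2/5)·(-1) = -0.632456

−√(2/5) = -0.632456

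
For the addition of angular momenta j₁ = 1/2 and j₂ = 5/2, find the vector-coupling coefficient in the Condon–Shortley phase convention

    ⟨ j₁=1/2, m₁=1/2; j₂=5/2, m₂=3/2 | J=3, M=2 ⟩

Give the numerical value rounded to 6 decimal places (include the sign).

j₁+j₂−J=0  J+j₁−j₂=1  J−j₁+j₂=5  j₁+j₂+J+1=7
(j₁±m₁, j₂±m₂, J±M) = (1,0,4,1,5,1)
P² = 480
sum k=0..0:
  [0] +1/24 = 1/24
S = 1/24
C² = P²·S² = 5/6 ; C = +0.912871

+√(5/6) = +0.912871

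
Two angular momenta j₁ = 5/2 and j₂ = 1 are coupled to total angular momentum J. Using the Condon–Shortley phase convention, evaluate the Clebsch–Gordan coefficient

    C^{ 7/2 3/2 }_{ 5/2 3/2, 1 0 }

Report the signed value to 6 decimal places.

+√(10/21) = +0.690066

j₁+j₂−J=0  J+j₁−j₂=5  J−j₁+j₂=2  j₁+j₂+J+1=8
(j₁±m₁, j₂±m₂, J±M) = (4,1,1,1,5,2)
P² = 1920/7
sum k=0..0:
  [0] +1/24 = 1/24
S = 1/24
C² = P²·S² = 10/21 ; C = +0.690066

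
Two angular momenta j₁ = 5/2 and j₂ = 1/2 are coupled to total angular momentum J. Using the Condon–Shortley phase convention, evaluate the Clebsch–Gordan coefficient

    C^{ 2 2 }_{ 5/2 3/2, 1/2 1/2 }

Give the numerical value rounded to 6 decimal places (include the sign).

−√(1/6) = -0.408248

j₁+j₂−J=1  J+j₁−j₂=4  J−j₁+j₂=0  j₁+j₂+J+1=6
(j₁±m₁, j₂±m₂, J±M) = (4,1,1,0,4,0)
P² = 96
sum k=1..1:
  [1] −1/24 = -1/24
S = -1/24
C² = P²·S² = 1/6 ; C = -0.408248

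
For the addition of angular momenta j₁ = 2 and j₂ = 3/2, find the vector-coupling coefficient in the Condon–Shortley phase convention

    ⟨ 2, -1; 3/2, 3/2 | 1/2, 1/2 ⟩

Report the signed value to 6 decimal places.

-0.316228  (= −√(1/10))

triangle: 3!*1!*0!/5! = 6/120
(j±m)!: 1!*3!*3!*0!*1!*0! = 36
prefactor² = (2J+1)*Δ*N² = 18/5
  k=3: −1/(3!*0!*0!*0!*1!*0!) = -1/6
Σ = -1/6  ⇒  CG² = 18/5*(-1/6)² = 1/10
CG = −√(1/10) = -0.316228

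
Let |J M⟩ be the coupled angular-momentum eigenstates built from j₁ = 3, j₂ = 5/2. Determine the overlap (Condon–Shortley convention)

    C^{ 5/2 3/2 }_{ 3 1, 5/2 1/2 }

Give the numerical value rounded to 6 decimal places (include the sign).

√[6·3!3!2!/9! · 4!2!3!2!4!1!] = √(576/35)
  +(−1)^1/∏(1,2,1,2,2,0)! = -1/8  (running -1/8)
  +(−1)^2/∏(2,1,0,1,3,1)! = 1/12  (running -1/24)
⟨..|..⟩ = √(576/35)·(-1/24) = -0.169031

-0.169031  (= −√(1/35))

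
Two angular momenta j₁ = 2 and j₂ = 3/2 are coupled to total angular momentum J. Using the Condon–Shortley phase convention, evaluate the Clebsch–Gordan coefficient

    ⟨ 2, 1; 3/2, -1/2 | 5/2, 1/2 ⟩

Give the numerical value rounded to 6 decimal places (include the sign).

+√(5/14) ≈ +0.597614

triangle: 1!·3!·2!/7! = 12/5040
(j±m)!: 3!·1!·1!·2!·3!·2! = 144
prefactor² = (2J+1)·Δ·N² = 72/35
  k=0: +1/(0!·1!·1!·1!·2!·1!) = 1/2
  k=1: −1/(1!·0!·0!·0!·3!·2!) = -1/12
Σ = 5/12  ⇒  CG² = 72/35·5/12² = 5/14
CG = +√(5/14) = +0.597614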